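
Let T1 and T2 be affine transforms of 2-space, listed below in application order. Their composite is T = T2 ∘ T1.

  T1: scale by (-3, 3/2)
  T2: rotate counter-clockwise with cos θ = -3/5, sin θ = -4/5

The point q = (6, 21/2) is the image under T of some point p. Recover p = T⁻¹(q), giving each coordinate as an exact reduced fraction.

p = (4, -1)

T1 = [-3 0 0; 0 3/2 0; 0 0 1]
T2·T1 = [9/5 6/5 0; 12/5 -9/10 0; 0 0 1]
det M = -9/2; M⁻¹ = [1/5 4/15 0; 8/15 -2/5 0; 0 0 1]
M⁻¹ · (6, 21/2)ᵀ = (4, -1)ᵀ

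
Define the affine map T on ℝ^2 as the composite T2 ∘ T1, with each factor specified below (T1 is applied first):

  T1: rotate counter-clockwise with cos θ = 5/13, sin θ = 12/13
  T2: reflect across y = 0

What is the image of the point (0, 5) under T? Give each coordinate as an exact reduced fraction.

T(p) = (-60/13, -25/13)

T1 rotate counter-clockwise with cos θ = 5/13, sin θ = 12/13: (0, 5) → (-60/13, 25/13)
T2 reflect across y = 0: (-60/13, 25/13) → (-60/13, -25/13)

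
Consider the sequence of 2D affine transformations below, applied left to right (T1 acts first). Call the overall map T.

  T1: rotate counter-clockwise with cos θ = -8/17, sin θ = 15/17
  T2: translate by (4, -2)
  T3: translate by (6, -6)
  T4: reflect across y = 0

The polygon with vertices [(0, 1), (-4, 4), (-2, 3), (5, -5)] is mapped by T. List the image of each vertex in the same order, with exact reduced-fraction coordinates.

T1 rotate counter-clockwise with cos θ = -8/17, sin θ = 15/17: (0, 1) → (-15/17, -8/17); (-4, 4) → (-28/17, -92/17); (-2, 3) → (-29/17, -54/17); (5, -5) → (35/17, 115/17)
T2 translate by (4, -2): (-15/17, -8/17) → (53/17, -42/17); (-28/17, -92/17) → (40/17, -126/17); (-29/17, -54/17) → (39/17, -88/17); (35/17, 115/17) → (103/17, 81/17)
T3 translate by (6, -6): (53/17, -42/17) → (155/17, -144/17); (40/17, -126/17) → (142/17, -228/17); (39/17, -88/17) → (141/17, -190/17); (103/17, 81/17) → (205/17, -21/17)
T4 reflect across y = 0: (155/17, -144/17) → (155/17, 144/17); (142/17, -228/17) → (142/17, 228/17); (141/17, -190/17) → (141/17, 190/17); (205/17, -21/17) → (205/17, 21/17)

image vertices: (155/17, 144/17), (142/17, 228/17), (141/17, 190/17), (205/17, 21/17)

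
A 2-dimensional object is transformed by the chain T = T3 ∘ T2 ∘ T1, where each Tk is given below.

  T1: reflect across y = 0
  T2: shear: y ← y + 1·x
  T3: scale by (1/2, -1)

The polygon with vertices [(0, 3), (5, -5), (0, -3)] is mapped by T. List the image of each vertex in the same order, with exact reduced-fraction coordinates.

T1 reflect across y = 0: (0, 3) → (0, -3); (5, -5) → (5, 5); (0, -3) → (0, 3)
T2 shear: y ← y + 1·x: (0, -3) → (0, -3); (5, 5) → (5, 10); (0, 3) → (0, 3)
T3 scale by (1/2, -1): (0, -3) → (0, 3); (5, 10) → (5/2, -10); (0, 3) → (0, -3)

image vertices: (0, 3), (5/2, -10), (0, -3)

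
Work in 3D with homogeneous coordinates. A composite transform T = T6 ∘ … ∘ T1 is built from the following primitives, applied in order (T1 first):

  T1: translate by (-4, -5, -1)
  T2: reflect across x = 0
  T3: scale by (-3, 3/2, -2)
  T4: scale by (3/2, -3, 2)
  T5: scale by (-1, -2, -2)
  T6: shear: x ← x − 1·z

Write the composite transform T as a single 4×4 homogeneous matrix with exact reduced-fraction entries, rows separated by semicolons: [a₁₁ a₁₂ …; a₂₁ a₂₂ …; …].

T1 = [1 0 0 -4; 0 1 0 -5; 0 0 1 -1; 0 0 0 1]
T2·T1 = [-1 0 0 4; 0 1 0 -5; 0 0 1 -1; 0 0 0 1]
T3·…·T1 = [3 0 0 -12; 0 3/2 0 -15/2; 0 0 -2 2; 0 0 0 1]
T4·…·T1 = [9/2 0 0 -18; 0 -9/2 0 45/2; 0 0 -4 4; 0 0 0 1]
T5·…·T1 = [-9/2 0 0 18; 0 9 0 -45; 0 0 8 -8; 0 0 0 1]
T6·…·T1 = [-9/2 0 -8 26; 0 9 0 -45; 0 0 8 -8; 0 0 0 1]

T = [-9/2 0 -8 26; 0 9 0 -45; 0 0 8 -8; 0 0 0 1]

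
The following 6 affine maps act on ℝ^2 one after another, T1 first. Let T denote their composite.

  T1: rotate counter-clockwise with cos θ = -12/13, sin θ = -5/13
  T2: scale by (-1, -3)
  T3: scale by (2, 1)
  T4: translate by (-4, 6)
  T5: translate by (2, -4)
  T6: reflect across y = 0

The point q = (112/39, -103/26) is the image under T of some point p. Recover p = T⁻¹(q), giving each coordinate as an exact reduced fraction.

p = (5/2, -1/3)

T1 = [-12/13 5/13 0; -5/13 -12/13 0; 0 0 1]
T2·T1 = [12/13 -5/13 0; 15/13 36/13 0; 0 0 1]
T3·…·T1 = [24/13 -10/13 0; 15/13 36/13 0; 0 0 1]
T4·…·T1 = [24/13 -10/13 -4; 15/13 36/13 6; 0 0 1]
T5·…·T1 = [24/13 -10/13 -2; 15/13 36/13 2; 0 0 1]
T6·…·T1 = [24/13 -10/13 -2; -15/13 -36/13 -2; 0 0 1]
det M = -6; M⁻¹ = [6/13 -5/39 2/3; -5/26 -4/13 -1; 0 0 1]
M⁻¹ · (112/39, -103/26)ᵀ = (5/2, -1/3)ᵀ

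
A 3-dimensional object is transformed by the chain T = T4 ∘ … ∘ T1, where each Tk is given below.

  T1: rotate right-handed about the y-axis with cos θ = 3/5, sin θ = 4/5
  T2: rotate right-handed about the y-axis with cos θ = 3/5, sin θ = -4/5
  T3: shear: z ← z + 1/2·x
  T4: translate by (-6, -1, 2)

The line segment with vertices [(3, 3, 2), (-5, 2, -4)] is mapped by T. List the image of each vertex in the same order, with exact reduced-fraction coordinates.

T1 rotate right-handed about the y-axis with cos θ = 3/5, sin θ = 4/5: (3, 3, 2) → (17/5, 3, -6/5); (-5, 2, -4) → (-31/5, 2, 8/5)
T2 rotate right-handed about the y-axis with cos θ = 3/5, sin θ = -4/5: (17/5, 3, -6/5) → (3, 3, 2); (-31/5, 2, 8/5) → (-5, 2, -4)
T3 shear: z ← z + 1/2·x: (3, 3, 2) → (3, 3, 7/2); (-5, 2, -4) → (-5, 2, -13/2)
T4 translate by (-6, -1, 2): (3, 3, 7/2) → (-3, 2, 11/2); (-5, 2, -13/2) → (-11, 1, -9/2)

image vertices: (-3, 2, 11/2), (-11, 1, -9/2)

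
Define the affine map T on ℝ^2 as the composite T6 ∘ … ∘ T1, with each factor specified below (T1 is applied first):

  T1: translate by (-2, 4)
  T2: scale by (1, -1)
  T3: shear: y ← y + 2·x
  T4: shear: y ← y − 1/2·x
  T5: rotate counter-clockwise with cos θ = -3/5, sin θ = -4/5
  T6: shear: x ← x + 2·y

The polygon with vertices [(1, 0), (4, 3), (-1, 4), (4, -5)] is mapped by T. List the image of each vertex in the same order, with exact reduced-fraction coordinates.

T1 translate by (-2, 4): (1, 0) → (-1, 4); (4, 3) → (2, 7); (-1, 4) → (-3, 8); (4, -5) → (2, -1)
T2 scale by (1, -1): (-1, 4) → (-1, -4); (2, 7) → (2, -7); (-3, 8) → (-3, -8); (2, -1) → (2, 1)
T3 shear: y ← y + 2·x: (-1, -4) → (-1, -6); (2, -7) → (2, -3); (-3, -8) → (-3, -14); (2, 1) → (2, 5)
T4 shear: y ← y − 1/2·x: (-1, -6) → (-1, -11/2); (2, -3) → (2, -4); (-3, -14) → (-3, -25/2); (2, 5) → (2, 4)
T5 rotate counter-clockwise with cos θ = -3/5, sin θ = -4/5: (-1, -11/2) → (-19/5, 41/10); (2, -4) → (-22/5, 4/5); (-3, -25/2) → (-41/5, 99/10); (2, 4) → (2, -4)
T6 shear: x ← x + 2·y: (-19/5, 41/10) → (22/5, 41/10); (-22/5, 4/5) → (-14/5, 4/5); (-41/5, 99/10) → (58/5, 99/10); (2, -4) → (-6, -4)

image vertices: (22/5, 41/10), (-14/5, 4/5), (58/5, 99/10), (-6, -4)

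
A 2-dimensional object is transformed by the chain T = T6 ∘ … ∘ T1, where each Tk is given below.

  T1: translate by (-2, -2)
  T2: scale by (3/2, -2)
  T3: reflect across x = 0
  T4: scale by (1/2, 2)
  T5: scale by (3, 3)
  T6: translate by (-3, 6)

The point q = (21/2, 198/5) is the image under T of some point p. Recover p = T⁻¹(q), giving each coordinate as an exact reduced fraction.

T1 = [1 0 -2; 0 1 -2; 0 0 1]
T2·T1 = [3/2 0 -3; 0 -2 4; 0 0 1]
T3·…·T1 = [-3/2 0 3; 0 -2 4; 0 0 1]
T4·…·T1 = [-3/4 0 3/2; 0 -4 8; 0 0 1]
T5·…·T1 = [-9/4 0 9/2; 0 -12 24; 0 0 1]
T6·…·T1 = [-9/4 0 3/2; 0 -12 30; 0 0 1]
det M = 27; M⁻¹ = [-4/9 0 2/3; 0 -1/12 5/2; 0 0 1]
M⁻¹ · (21/2, 198/5)ᵀ = (-4, -4/5)ᵀ

p = (-4, -4/5)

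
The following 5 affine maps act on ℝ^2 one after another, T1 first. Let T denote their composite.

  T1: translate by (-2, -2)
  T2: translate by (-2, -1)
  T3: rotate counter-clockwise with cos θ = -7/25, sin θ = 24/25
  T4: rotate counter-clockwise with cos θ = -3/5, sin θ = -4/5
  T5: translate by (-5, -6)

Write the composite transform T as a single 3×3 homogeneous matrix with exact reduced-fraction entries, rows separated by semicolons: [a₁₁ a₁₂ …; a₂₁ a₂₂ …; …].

T = [117/125 44/125 -49/5; -44/125 117/125 -37/5; 0 0 1]

T1 = [1 0 -2; 0 1 -2; 0 0 1]
T2·T1 = [1 0 -4; 0 1 -3; 0 0 1]
T3·…·T1 = [-7/25 -24/25 4; 24/25 -7/25 -3; 0 0 1]
T4·…·T1 = [117/125 44/125 -24/5; -44/125 117/125 -7/5; 0 0 1]
T5·…·T1 = [117/125 44/125 -49/5; -44/125 117/125 -37/5; 0 0 1]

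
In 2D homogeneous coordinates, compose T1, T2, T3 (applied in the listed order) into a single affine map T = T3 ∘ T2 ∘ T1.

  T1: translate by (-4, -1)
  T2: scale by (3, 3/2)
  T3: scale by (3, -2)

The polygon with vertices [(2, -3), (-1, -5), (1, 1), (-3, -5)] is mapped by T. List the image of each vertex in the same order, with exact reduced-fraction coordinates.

image vertices: (-18, 12), (-45, 18), (-27, 0), (-63, 18)

T1 translate by (-4, -1): (2, -3) → (-2, -4); (-1, -5) → (-5, -6); (1, 1) → (-3, 0); (-3, -5) → (-7, -6)
T2 scale by (3, 3/2): (-2, -4) → (-6, -6); (-5, -6) → (-15, -9); (-3, 0) → (-9, 0); (-7, -6) → (-21, -9)
T3 scale by (3, -2): (-6, -6) → (-18, 12); (-15, -9) → (-45, 18); (-9, 0) → (-27, 0); (-21, -9) → (-63, 18)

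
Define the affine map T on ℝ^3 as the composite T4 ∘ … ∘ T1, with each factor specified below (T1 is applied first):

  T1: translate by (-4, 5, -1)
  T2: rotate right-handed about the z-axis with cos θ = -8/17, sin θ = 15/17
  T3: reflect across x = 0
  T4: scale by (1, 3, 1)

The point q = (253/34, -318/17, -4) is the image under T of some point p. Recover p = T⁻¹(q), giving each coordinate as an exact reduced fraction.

T1 = [1 0 0 -4; 0 1 0 5; 0 0 1 -1; 0 0 0 1]
T2·T1 = [-8/17 -15/17 0 -43/17; 15/17 -8/17 0 -100/17; 0 0 1 -1; 0 0 0 1]
T3·…·T1 = [8/17 15/17 0 43/17; 15/17 -8/17 0 -100/17; 0 0 1 -1; 0 0 0 1]
T4·…·T1 = [8/17 15/17 0 43/17; 45/17 -24/17 0 -300/17; 0 0 1 -1; 0 0 0 1]
det M = -3; M⁻¹ = [8/17 5/17 0 4; 15/17 -8/51 0 -5; 0 0 1 1; 0 0 0 1]
M⁻¹ · (253/34, -318/17, -4)ᵀ = (2, 9/2, -3)ᵀ

p = (2, 9/2, -3)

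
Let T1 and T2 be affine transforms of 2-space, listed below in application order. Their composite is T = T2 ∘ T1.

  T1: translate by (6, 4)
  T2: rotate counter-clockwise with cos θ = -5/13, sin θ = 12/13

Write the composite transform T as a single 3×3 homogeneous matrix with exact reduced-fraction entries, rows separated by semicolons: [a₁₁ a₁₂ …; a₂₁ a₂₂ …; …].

T1 = [1 0 6; 0 1 4; 0 0 1]
T2·T1 = [-5/13 -12/13 -6; 12/13 -5/13 4; 0 0 1]

T = [-5/13 -12/13 -6; 12/13 -5/13 4; 0 0 1]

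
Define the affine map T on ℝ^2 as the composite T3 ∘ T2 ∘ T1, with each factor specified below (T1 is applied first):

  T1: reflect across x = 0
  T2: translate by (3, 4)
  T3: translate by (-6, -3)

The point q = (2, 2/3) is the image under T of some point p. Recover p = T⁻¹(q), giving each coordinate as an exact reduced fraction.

T1 = [-1 0 0; 0 1 0; 0 0 1]
T2·T1 = [-1 0 3; 0 1 4; 0 0 1]
T3·…·T1 = [-1 0 -3; 0 1 1; 0 0 1]
det M = -1; M⁻¹ = [-1 0 -3; 0 1 -1; 0 0 1]
M⁻¹ · (2, 2/3)ᵀ = (-5, -1/3)ᵀ

p = (-5, -1/3)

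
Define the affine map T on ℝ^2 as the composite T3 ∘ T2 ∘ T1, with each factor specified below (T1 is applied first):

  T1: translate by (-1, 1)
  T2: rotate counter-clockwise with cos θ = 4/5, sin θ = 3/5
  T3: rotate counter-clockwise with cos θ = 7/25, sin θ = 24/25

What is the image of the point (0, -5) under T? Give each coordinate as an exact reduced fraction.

T(p) = (512/125, 59/125)

T1 translate by (-1, 1): (0, -5) → (-1, -4)
T2 rotate counter-clockwise with cos θ = 4/5, sin θ = 3/5: (-1, -4) → (8/5, -19/5)
T3 rotate counter-clockwise with cos θ = 7/25, sin θ = 24/25: (8/5, -19/5) → (512/125, 59/125)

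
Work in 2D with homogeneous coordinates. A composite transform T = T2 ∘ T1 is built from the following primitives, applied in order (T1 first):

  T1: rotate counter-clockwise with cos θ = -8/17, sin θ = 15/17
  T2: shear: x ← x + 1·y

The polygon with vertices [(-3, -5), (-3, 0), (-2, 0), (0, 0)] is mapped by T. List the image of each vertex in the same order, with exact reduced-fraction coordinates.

T1 rotate counter-clockwise with cos θ = -8/17, sin θ = 15/17: (-3, -5) → (99/17, -5/17); (-3, 0) → (24/17, -45/17); (-2, 0) → (16/17, -30/17); (0, 0) → (0, 0)
T2 shear: x ← x + 1·y: (99/17, -5/17) → (94/17, -5/17); (24/17, -45/17) → (-21/17, -45/17); (16/17, -30/17) → (-14/17, -30/17); (0, 0) → (0, 0)

image vertices: (94/17, -5/17), (-21/17, -45/17), (-14/17, -30/17), (0, 0)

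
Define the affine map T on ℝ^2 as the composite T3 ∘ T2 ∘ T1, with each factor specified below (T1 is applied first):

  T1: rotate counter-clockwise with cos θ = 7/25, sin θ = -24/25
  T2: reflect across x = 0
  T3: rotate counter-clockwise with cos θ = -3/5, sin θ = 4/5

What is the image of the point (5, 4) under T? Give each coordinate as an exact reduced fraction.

T(p) = (761/125, -248/125)

T1 rotate counter-clockwise with cos θ = 7/25, sin θ = -24/25: (5, 4) → (131/25, -92/25)
T2 reflect across x = 0: (131/25, -92/25) → (-131/25, -92/25)
T3 rotate counter-clockwise with cos θ = -3/5, sin θ = 4/5: (-131/25, -92/25) → (761/125, -248/125)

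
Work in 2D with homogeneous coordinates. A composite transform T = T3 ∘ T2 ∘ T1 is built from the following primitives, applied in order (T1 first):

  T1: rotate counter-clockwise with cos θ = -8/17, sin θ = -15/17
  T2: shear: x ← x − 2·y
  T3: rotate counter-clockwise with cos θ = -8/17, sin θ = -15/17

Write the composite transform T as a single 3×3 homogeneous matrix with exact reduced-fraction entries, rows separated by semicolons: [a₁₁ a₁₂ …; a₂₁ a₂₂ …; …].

T1 = [-8/17 15/17 0; -15/17 -8/17 0; 0 0 1]
T2·T1 = [22/17 31/17 0; -15/17 -8/17 0; 0 0 1]
T3·…·T1 = [-401/289 -368/289 0; -210/289 -401/289 0; 0 0 1]

T = [-401/289 -368/289 0; -210/289 -401/289 0; 0 0 1]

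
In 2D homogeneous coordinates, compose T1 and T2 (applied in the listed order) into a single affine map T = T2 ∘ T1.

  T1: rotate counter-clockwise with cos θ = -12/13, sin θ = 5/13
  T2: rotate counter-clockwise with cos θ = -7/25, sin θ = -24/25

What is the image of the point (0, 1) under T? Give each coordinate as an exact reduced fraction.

T(p) = (-253/325, 204/325)

T1 rotate counter-clockwise with cos θ = -12/13, sin θ = 5/13: (0, 1) → (-5/13, -12/13)
T2 rotate counter-clockwise with cos θ = -7/25, sin θ = -24/25: (-5/13, -12/13) → (-253/325, 204/325)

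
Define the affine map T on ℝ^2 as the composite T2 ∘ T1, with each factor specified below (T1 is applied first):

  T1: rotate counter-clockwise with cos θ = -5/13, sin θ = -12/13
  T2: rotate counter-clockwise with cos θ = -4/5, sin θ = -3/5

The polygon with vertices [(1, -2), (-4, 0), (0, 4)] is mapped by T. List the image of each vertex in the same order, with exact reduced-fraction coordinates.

T1 rotate counter-clockwise with cos θ = -5/13, sin θ = -12/13: (1, -2) → (-29/13, -2/13); (-4, 0) → (20/13, 48/13); (0, 4) → (48/13, -20/13)
T2 rotate counter-clockwise with cos θ = -4/5, sin θ = -3/5: (-29/13, -2/13) → (22/13, 19/13); (20/13, 48/13) → (64/65, -252/65); (48/13, -20/13) → (-252/65, -64/65)

image vertices: (22/13, 19/13), (64/65, -252/65), (-252/65, -64/65)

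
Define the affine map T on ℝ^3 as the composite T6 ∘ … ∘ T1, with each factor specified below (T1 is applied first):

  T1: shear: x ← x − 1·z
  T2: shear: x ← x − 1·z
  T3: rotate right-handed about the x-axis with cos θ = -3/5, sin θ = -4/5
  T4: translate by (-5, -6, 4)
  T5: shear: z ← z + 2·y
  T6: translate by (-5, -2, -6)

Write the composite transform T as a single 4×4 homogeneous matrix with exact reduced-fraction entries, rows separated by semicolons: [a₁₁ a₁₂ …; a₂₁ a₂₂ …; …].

T1 = [1 0 -1 0; 0 1 0 0; 0 0 1 0; 0 0 0 1]
T2·T1 = [1 0 -2 0; 0 1 0 0; 0 0 1 0; 0 0 0 1]
T3·…·T1 = [1 0 -2 0; 0 -3/5 4/5 0; 0 -4/5 -3/5 0; 0 0 0 1]
T4·…·T1 = [1 0 -2 -5; 0 -3/5 4/5 -6; 0 -4/5 -3/5 4; 0 0 0 1]
T5·…·T1 = [1 0 -2 -5; 0 -3/5 4/5 -6; 0 -2 1 -8; 0 0 0 1]
T6·…·T1 = [1 0 -2 -10; 0 -3/5 4/5 -8; 0 -2 1 -14; 0 0 0 1]

T = [1 0 -2 -10; 0 -3/5 4/5 -8; 0 -2 1 -14; 0 0 0 1]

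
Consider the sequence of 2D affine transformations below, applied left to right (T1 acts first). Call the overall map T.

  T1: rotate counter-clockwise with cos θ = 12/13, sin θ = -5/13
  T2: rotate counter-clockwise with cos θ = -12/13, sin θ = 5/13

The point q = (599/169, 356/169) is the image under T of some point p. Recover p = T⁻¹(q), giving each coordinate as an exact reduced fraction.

p = (-1, -4)

T1 = [12/13 5/13 0; -5/13 12/13 0; 0 0 1]
T2·T1 = [-119/169 -120/169 0; 120/169 -119/169 0; 0 0 1]
det M = 1; M⁻¹ = [-119/169 120/169 0; -120/169 -119/169 0; 0 0 1]
M⁻¹ · (599/169, 356/169)ᵀ = (-1, -4)ᵀ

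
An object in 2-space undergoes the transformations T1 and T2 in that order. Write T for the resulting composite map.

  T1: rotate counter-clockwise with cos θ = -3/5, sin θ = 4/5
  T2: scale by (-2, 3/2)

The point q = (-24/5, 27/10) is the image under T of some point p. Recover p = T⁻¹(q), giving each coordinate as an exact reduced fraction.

p = (0, -3)

T1 = [-3/5 -4/5 0; 4/5 -3/5 0; 0 0 1]
T2·T1 = [6/5 8/5 0; 6/5 -9/10 0; 0 0 1]
det M = -3; M⁻¹ = [3/10 8/15 0; 2/5 -2/5 0; 0 0 1]
M⁻¹ · (-24/5, 27/10)ᵀ = (0, -3)ᵀ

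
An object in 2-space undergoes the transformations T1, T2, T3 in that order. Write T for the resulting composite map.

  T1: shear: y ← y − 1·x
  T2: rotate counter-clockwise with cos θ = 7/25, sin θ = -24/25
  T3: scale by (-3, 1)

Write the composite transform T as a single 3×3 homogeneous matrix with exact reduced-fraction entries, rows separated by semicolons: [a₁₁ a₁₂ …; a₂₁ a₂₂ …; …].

T1 = [1 0 0; -1 1 0; 0 0 1]
T2·T1 = [-17/25 24/25 0; -31/25 7/25 0; 0 0 1]
T3·…·T1 = [51/25 -72/25 0; -31/25 7/25 0; 0 0 1]

T = [51/25 -72/25 0; -31/25 7/25 0; 0 0 1]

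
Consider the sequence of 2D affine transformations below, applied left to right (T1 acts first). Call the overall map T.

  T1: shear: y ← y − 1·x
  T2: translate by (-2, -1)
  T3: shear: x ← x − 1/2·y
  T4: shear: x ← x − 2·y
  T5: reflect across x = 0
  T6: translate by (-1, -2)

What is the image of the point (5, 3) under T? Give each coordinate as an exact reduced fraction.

T1 shear: y ← y − 1·x: (5, 3) → (5, -2)
T2 translate by (-2, -1): (5, -2) → (3, -3)
T3 shear: x ← x − 1/2·y: (3, -3) → (9/2, -3)
T4 shear: x ← x − 2·y: (9/2, -3) → (21/2, -3)
T5 reflect across x = 0: (21/2, -3) → (-21/2, -3)
T6 translate by (-1, -2): (-21/2, -3) → (-23/2, -5)

T(p) = (-23/2, -5)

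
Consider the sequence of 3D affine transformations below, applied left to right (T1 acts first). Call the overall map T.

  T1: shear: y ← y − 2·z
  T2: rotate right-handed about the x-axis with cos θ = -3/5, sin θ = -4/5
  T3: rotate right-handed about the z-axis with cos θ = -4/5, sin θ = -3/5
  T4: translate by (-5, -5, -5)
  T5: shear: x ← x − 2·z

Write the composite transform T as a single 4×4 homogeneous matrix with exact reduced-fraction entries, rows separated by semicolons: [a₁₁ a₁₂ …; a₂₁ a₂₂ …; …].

T1 = [1 0 0 0; 0 1 -2 0; 0 0 1 0; 0 0 0 1]
T2·T1 = [1 0 0 0; 0 -3/5 2 0; 0 -4/5 1 0; 0 0 0 1]
T3·…·T1 = [-4/5 -9/25 6/5 0; -3/5 12/25 -8/5 0; 0 -4/5 1 0; 0 0 0 1]
T4·…·T1 = [-4/5 -9/25 6/5 -5; -3/5 12/25 -8/5 -5; 0 -4/5 1 -5; 0 0 0 1]
T5·…·T1 = [-4/5 31/25 -4/5 5; -3/5 12/25 -8/5 -5; 0 -4/5 1 -5; 0 0 0 1]

T = [-4/5 31/25 -4/5 5; -3/5 12/25 -8/5 -5; 0 -4/5 1 -5; 0 0 0 1]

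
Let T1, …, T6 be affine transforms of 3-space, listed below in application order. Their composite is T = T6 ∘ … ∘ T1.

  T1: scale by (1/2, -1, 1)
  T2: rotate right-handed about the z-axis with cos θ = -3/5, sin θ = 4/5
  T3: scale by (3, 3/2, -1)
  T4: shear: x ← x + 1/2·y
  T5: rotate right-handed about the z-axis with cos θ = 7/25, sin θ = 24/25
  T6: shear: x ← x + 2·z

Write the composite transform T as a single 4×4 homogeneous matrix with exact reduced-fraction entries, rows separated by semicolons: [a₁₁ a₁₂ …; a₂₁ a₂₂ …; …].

T1 = [1/2 0 0 0; 0 -1 0 0; 0 0 1 0; 0 0 0 1]
T2·T1 = [-3/10 4/5 0 0; 2/5 3/5 0 0; 0 0 1 0; 0 0 0 1]
T3·…·T1 = [-9/10 12/5 0 0; 3/5 9/10 0 0; 0 0 -1 0; 0 0 0 1]
T4·…·T1 = [-3/5 57/20 0 0; 3/5 9/10 0 0; 0 0 -1 0; 0 0 0 1]
T5·…·T1 = [-93/125 -33/500 0 0; -51/125 747/250 0 0; 0 0 -1 0; 0 0 0 1]
T6·…·T1 = [-93/125 -33/500 -2 0; -51/125 747/250 0 0; 0 0 -1 0; 0 0 0 1]

T = [-93/125 -33/500 -2 0; -51/125 747/250 0 0; 0 0 -1 0; 0 0 0 1]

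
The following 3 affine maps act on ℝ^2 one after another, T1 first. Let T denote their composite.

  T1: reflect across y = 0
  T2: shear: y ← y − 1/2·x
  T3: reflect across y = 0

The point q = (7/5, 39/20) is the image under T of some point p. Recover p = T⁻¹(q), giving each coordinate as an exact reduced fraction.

T1 = [1 0 0; 0 -1 0; 0 0 1]
T2·T1 = [1 0 0; -1/2 -1 0; 0 0 1]
T3·…·T1 = [1 0 0; 1/2 1 0; 0 0 1]
det M = 1; M⁻¹ = [1 0 0; -1/2 1 0; 0 0 1]
M⁻¹ · (7/5, 39/20)ᵀ = (7/5, 5/4)ᵀ

p = (7/5, 5/4)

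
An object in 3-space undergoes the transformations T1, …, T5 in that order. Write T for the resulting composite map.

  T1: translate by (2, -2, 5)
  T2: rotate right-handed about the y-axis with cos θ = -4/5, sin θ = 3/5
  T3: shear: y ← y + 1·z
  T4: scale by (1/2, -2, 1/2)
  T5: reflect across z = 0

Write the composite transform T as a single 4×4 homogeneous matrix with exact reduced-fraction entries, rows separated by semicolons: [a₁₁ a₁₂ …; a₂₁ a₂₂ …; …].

T = [-2/5 0 3/10 7/10; 6/5 -2 8/5 72/5; 3/10 0 2/5 13/5; 0 0 0 1]

T1 = [1 0 0 2; 0 1 0 -2; 0 0 1 5; 0 0 0 1]
T2·T1 = [-4/5 0 3/5 7/5; 0 1 0 -2; -3/5 0 -4/5 -26/5; 0 0 0 1]
T3·…·T1 = [-4/5 0 3/5 7/5; -3/5 1 -4/5 -36/5; -3/5 0 -4/5 -26/5; 0 0 0 1]
T4·…·T1 = [-2/5 0 3/10 7/10; 6/5 -2 8/5 72/5; -3/10 0 -2/5 -13/5; 0 0 0 1]
T5·…·T1 = [-2/5 0 3/10 7/10; 6/5 -2 8/5 72/5; 3/10 0 2/5 13/5; 0 0 0 1]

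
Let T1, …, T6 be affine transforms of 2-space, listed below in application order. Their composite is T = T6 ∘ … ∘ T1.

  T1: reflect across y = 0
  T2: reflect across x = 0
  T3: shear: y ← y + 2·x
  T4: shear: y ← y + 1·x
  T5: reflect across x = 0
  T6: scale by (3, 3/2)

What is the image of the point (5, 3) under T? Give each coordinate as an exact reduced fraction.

T(p) = (15, -27)

T1 reflect across y = 0: (5, 3) → (5, -3)
T2 reflect across x = 0: (5, -3) → (-5, -3)
T3 shear: y ← y + 2·x: (-5, -3) → (-5, -13)
T4 shear: y ← y + 1·x: (-5, -13) → (-5, -18)
T5 reflect across x = 0: (-5, -18) → (5, -18)
T6 scale by (3, 3/2): (5, -18) → (15, -27)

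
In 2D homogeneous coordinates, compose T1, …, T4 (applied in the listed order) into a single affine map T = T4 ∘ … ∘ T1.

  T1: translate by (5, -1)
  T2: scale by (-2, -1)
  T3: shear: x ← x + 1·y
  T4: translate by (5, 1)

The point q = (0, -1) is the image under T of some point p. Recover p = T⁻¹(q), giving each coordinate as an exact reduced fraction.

p = (-7/2, 3)

T1 = [1 0 5; 0 1 -1; 0 0 1]
T2·T1 = [-2 0 -10; 0 -1 1; 0 0 1]
T3·…·T1 = [-2 -1 -9; 0 -1 1; 0 0 1]
T4·…·T1 = [-2 -1 -4; 0 -1 2; 0 0 1]
det M = 2; M⁻¹ = [-1/2 1/2 -3; 0 -1 2; 0 0 1]
M⁻¹ · (0, -1)ᵀ = (-7/2, 3)ᵀ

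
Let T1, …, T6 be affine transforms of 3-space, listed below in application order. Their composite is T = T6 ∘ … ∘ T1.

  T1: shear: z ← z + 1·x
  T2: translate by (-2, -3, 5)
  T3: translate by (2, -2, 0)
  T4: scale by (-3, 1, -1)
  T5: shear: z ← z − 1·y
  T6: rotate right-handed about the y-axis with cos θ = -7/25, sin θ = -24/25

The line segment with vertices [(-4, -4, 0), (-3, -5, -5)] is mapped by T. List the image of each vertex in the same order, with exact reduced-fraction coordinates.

image vertices: (-276/25, -9, 232/25), (-15, -10, 5)

T1 shear: z ← z + 1·x: (-4, -4, 0) → (-4, -4, -4); (-3, -5, -5) → (-3, -5, -8)
T2 translate by (-2, -3, 5): (-4, -4, -4) → (-6, -7, 1); (-3, -5, -8) → (-5, -8, -3)
T3 translate by (2, -2, 0): (-6, -7, 1) → (-4, -9, 1); (-5, -8, -3) → (-3, -10, -3)
T4 scale by (-3, 1, -1): (-4, -9, 1) → (12, -9, -1); (-3, -10, -3) → (9, -10, 3)
T5 shear: z ← z − 1·y: (12, -9, -1) → (12, -9, 8); (9, -10, 3) → (9, -10, 13)
T6 rotate right-handed about the y-axis with cos θ = -7/25, sin θ = -24/25: (12, -9, 8) → (-276/25, -9, 232/25); (9, -10, 13) → (-15, -10, 5)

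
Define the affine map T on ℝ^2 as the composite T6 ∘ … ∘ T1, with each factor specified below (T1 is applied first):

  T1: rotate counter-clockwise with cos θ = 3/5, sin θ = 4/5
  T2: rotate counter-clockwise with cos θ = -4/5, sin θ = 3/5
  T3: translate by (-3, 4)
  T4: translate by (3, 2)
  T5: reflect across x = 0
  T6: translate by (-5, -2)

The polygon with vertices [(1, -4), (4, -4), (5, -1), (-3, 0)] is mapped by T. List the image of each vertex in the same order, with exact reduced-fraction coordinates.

image vertices: (-73/25, 189/25), (-1/25, 168/25), (2/25, 89/25), (-197/25, 121/25)

T1 rotate counter-clockwise with cos θ = 3/5, sin θ = 4/5: (1, -4) → (19/5, -8/5); (4, -4) → (28/5, 4/5); (5, -1) → (19/5, 17/5); (-3, 0) → (-9/5, -12/5)
T2 rotate counter-clockwise with cos θ = -4/5, sin θ = 3/5: (19/5, -8/5) → (-52/25, 89/25); (28/5, 4/5) → (-124/25, 68/25); (19/5, 17/5) → (-127/25, -11/25); (-9/5, -12/5) → (72/25, 21/25)
T3 translate by (-3, 4): (-52/25, 89/25) → (-127/25, 189/25); (-124/25, 68/25) → (-199/25, 168/25); (-127/25, -11/25) → (-202/25, 89/25); (72/25, 21/25) → (-3/25, 121/25)
T4 translate by (3, 2): (-127/25, 189/25) → (-52/25, 239/25); (-199/25, 168/25) → (-124/25, 218/25); (-202/25, 89/25) → (-127/25, 139/25); (-3/25, 121/25) → (72/25, 171/25)
T5 reflect across x = 0: (-52/25, 239/25) → (52/25, 239/25); (-124/25, 218/25) → (124/25, 218/25); (-127/25, 139/25) → (127/25, 139/25); (72/25, 171/25) → (-72/25, 171/25)
T6 translate by (-5, -2): (52/25, 239/25) → (-73/25, 189/25); (124/25, 218/25) → (-1/25, 168/25); (127/25, 139/25) → (2/25, 89/25); (-72/25, 171/25) → (-197/25, 121/25)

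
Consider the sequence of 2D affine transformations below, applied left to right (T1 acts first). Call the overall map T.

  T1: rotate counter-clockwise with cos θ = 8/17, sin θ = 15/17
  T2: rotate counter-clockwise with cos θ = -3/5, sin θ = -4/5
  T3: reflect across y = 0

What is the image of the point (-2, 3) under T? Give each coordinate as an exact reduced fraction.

T1 rotate counter-clockwise with cos θ = 8/17, sin θ = 15/17: (-2, 3) → (-61/17, -6/17)
T2 rotate counter-clockwise with cos θ = -3/5, sin θ = -4/5: (-61/17, -6/17) → (159/85, 262/85)
T3 reflect across y = 0: (159/85, 262/85) → (159/85, -262/85)

T(p) = (159/85, -262/85)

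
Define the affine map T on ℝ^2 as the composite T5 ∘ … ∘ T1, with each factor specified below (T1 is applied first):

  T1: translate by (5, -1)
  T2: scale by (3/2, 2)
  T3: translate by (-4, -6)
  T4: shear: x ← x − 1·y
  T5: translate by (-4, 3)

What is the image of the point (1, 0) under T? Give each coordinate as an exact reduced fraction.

T1 translate by (5, -1): (1, 0) → (6, -1)
T2 scale by (3/2, 2): (6, -1) → (9, -2)
T3 translate by (-4, -6): (9, -2) → (5, -8)
T4 shear: x ← x − 1·y: (5, -8) → (13, -8)
T5 translate by (-4, 3): (13, -8) → (9, -5)

T(p) = (9, -5)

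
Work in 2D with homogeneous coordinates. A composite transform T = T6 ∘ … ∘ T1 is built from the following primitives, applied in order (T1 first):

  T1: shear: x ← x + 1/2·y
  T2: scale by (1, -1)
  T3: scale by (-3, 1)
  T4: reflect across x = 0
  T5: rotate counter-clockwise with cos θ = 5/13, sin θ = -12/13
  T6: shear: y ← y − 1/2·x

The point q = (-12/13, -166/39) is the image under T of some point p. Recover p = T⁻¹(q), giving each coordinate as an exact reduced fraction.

T1 = [1 1/2 0; 0 1 0; 0 0 1]
T2·T1 = [1 1/2 0; 0 -1 0; 0 0 1]
T3·…·T1 = [-3 -3/2 0; 0 -1 0; 0 0 1]
T4·…·T1 = [3 3/2 0; 0 -1 0; 0 0 1]
T5·…·T1 = [15/13 -9/26 0; -36/13 -23/13 0; 0 0 1]
T6·…·T1 = [15/13 -9/26 0; -87/26 -83/52 0; 0 0 1]
det M = -3; M⁻¹ = [83/156 -3/26 0; -29/26 -5/13 0; 0 0 1]
M⁻¹ · (-12/13, -166/39)ᵀ = (0, 8/3)ᵀ

p = (0, 8/3)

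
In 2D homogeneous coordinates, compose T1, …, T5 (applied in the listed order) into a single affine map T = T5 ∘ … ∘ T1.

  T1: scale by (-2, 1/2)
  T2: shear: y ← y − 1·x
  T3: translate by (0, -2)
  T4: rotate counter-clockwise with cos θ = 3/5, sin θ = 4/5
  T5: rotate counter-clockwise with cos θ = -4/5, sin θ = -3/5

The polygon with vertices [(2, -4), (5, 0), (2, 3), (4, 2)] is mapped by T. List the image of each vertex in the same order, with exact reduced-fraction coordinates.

T1 scale by (-2, 1/2): (2, -4) → (-4, -2); (5, 0) → (-10, 0); (2, 3) → (-4, 3/2); (4, 2) → (-8, 1)
T2 shear: y ← y − 1·x: (-4, -2) → (-4, 2); (-10, 0) → (-10, 10); (-4, 3/2) → (-4, 11/2); (-8, 1) → (-8, 9)
T3 translate by (0, -2): (-4, 2) → (-4, 0); (-10, 10) → (-10, 8); (-4, 11/2) → (-4, 7/2); (-8, 9) → (-8, 7)
T4 rotate counter-clockwise with cos θ = 3/5, sin θ = 4/5: (-4, 0) → (-12/5, -16/5); (-10, 8) → (-62/5, -16/5); (-4, 7/2) → (-26/5, -11/10); (-8, 7) → (-52/5, -11/5)
T5 rotate counter-clockwise with cos θ = -4/5, sin θ = -3/5: (-12/5, -16/5) → (0, 4); (-62/5, -16/5) → (8, 10); (-26/5, -11/10) → (7/2, 4); (-52/5, -11/5) → (7, 8)

image vertices: (0, 4), (8, 10), (7/2, 4), (7, 8)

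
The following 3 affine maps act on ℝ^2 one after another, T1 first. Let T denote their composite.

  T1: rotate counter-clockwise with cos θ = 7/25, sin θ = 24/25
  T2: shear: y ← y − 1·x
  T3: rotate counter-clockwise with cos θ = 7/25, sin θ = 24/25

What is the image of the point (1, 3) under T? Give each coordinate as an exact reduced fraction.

T(p) = (-619/125, -158/125)

T1 rotate counter-clockwise with cos θ = 7/25, sin θ = 24/25: (1, 3) → (-13/5, 9/5)
T2 shear: y ← y − 1·x: (-13/5, 9/5) → (-13/5, 22/5)
T3 rotate counter-clockwise with cos θ = 7/25, sin θ = 24/25: (-13/5, 22/5) → (-619/125, -158/125)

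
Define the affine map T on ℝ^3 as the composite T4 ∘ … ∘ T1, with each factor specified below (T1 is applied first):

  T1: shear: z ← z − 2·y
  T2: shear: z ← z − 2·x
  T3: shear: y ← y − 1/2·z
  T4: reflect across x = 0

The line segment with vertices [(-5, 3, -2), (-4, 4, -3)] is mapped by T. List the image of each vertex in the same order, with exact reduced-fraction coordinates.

image vertices: (5, 2, 2), (4, 11/2, -3)

T1 shear: z ← z − 2·y: (-5, 3, -2) → (-5, 3, -8); (-4, 4, -3) → (-4, 4, -11)
T2 shear: z ← z − 2·x: (-5, 3, -8) → (-5, 3, 2); (-4, 4, -11) → (-4, 4, -3)
T3 shear: y ← y − 1/2·z: (-5, 3, 2) → (-5, 2, 2); (-4, 4, -3) → (-4, 11/2, -3)
T4 reflect across x = 0: (-5, 2, 2) → (5, 2, 2); (-4, 11/2, -3) → (4, 11/2, -3)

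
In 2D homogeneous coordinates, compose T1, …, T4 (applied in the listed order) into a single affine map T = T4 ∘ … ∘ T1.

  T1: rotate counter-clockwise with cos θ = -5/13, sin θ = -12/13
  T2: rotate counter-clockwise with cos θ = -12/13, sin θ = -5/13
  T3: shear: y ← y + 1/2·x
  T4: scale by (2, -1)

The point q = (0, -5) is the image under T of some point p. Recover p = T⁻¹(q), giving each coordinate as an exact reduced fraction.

p = (5, 0)

T1 = [-5/13 12/13 0; -12/13 -5/13 0; 0 0 1]
T2·T1 = [0 -1 0; 1 0 0; 0 0 1]
T3·…·T1 = [0 -1 0; 1 -1/2 0; 0 0 1]
T4·…·T1 = [0 -2 0; -1 1/2 0; 0 0 1]
det M = -2; M⁻¹ = [-1/4 -1 0; -1/2 0 0; 0 0 1]
M⁻¹ · (0, -5)ᵀ = (5, 0)ᵀ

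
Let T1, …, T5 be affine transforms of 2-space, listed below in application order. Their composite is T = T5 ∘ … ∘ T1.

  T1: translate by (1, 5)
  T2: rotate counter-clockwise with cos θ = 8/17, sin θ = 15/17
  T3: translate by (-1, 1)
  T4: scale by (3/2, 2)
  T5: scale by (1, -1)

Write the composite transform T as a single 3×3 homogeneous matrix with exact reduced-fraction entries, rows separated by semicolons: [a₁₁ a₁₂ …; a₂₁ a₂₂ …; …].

T = [12/17 -45/34 -126/17; -30/17 -16/17 -144/17; 0 0 1]

T1 = [1 0 1; 0 1 5; 0 0 1]
T2·T1 = [8/17 -15/17 -67/17; 15/17 8/17 55/17; 0 0 1]
T3·…·T1 = [8/17 -15/17 -84/17; 15/17 8/17 72/17; 0 0 1]
T4·…·T1 = [12/17 -45/34 -126/17; 30/17 16/17 144/17; 0 0 1]
T5·…·T1 = [12/17 -45/34 -126/17; -30/17 -16/17 -144/17; 0 0 1]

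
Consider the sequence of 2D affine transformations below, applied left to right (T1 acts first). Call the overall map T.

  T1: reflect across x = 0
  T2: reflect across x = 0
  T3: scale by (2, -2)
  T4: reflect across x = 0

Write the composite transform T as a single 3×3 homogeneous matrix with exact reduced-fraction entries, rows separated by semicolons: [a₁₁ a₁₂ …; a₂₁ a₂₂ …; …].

T1 = [-1 0 0; 0 1 0; 0 0 1]
T2·T1 = [1 0 0; 0 1 0; 0 0 1]
T3·…·T1 = [2 0 0; 0 -2 0; 0 0 1]
T4·…·T1 = [-2 0 0; 0 -2 0; 0 0 1]

T = [-2 0 0; 0 -2 0; 0 0 1]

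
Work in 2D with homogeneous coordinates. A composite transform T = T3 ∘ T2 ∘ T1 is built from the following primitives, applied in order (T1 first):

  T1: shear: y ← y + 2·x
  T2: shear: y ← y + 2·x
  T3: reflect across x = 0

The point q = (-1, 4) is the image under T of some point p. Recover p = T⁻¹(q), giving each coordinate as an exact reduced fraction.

T1 = [1 0 0; 2 1 0; 0 0 1]
T2·T1 = [1 0 0; 4 1 0; 0 0 1]
T3·…·T1 = [-1 0 0; 4 1 0; 0 0 1]
det M = -1; M⁻¹ = [-1 0 0; 4 1 0; 0 0 1]
M⁻¹ · (-1, 4)ᵀ = (1, 0)ᵀ

p = (1, 0)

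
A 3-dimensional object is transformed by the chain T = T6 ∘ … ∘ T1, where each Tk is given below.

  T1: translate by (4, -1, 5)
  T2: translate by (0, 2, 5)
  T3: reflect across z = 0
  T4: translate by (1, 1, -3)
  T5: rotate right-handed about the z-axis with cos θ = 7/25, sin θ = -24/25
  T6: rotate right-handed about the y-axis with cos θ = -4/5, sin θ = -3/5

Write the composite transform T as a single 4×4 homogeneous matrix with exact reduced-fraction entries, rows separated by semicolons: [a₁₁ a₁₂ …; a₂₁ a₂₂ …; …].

T1 = [1 0 0 4; 0 1 0 -1; 0 0 1 5; 0 0 0 1]
T2·T1 = [1 0 0 4; 0 1 0 1; 0 0 1 10; 0 0 0 1]
T3·…·T1 = [1 0 0 4; 0 1 0 1; 0 0 -1 -10; 0 0 0 1]
T4·…·T1 = [1 0 0 5; 0 1 0 2; 0 0 -1 -13; 0 0 0 1]
T5·…·T1 = [7/25 24/25 0 83/25; -24/25 7/25 0 -106/25; 0 0 -1 -13; 0 0 0 1]
T6·…·T1 = [-28/125 -96/125 3/5 643/125; -24/25 7/25 0 -106/25; 21/125 72/125 4/5 1549/125; 0 0 0 1]

T = [-28/125 -96/125 3/5 643/125; -24/25 7/25 0 -106/25; 21/125 72/125 4/5 1549/125; 0 0 0 1]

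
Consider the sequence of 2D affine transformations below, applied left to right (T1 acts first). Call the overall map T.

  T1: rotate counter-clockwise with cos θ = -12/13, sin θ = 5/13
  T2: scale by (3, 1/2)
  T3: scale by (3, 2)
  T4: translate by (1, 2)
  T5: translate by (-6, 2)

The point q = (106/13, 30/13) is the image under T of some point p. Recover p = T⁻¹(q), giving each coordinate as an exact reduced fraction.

T1 = [-12/13 -5/13 0; 5/13 -12/13 0; 0 0 1]
T2·T1 = [-36/13 -15/13 0; 5/26 -6/13 0; 0 0 1]
T3·…·T1 = [-108/13 -45/13 0; 5/13 -12/13 0; 0 0 1]
T4·…·T1 = [-108/13 -45/13 1; 5/13 -12/13 2; 0 0 1]
T5·…·T1 = [-108/13 -45/13 -5; 5/13 -12/13 4; 0 0 1]
det M = 9; M⁻¹ = [-4/39 5/13 -80/39; -5/117 -12/13 407/117; 0 0 1]
M⁻¹ · (106/13, 30/13)ᵀ = (-2, 1)ᵀ

p = (-2, 1)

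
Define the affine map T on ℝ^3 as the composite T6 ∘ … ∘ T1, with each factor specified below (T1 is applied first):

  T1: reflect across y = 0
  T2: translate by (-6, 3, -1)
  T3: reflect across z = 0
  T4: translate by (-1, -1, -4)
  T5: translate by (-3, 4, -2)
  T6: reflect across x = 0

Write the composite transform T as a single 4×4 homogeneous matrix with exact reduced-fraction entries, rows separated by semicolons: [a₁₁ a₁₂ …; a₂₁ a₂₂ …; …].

T1 = [1 0 0 0; 0 -1 0 0; 0 0 1 0; 0 0 0 1]
T2·T1 = [1 0 0 -6; 0 -1 0 3; 0 0 1 -1; 0 0 0 1]
T3·…·T1 = [1 0 0 -6; 0 -1 0 3; 0 0 -1 1; 0 0 0 1]
T4·…·T1 = [1 0 0 -7; 0 -1 0 2; 0 0 -1 -3; 0 0 0 1]
T5·…·T1 = [1 0 0 -10; 0 -1 0 6; 0 0 -1 -5; 0 0 0 1]
T6·…·T1 = [-1 0 0 10; 0 -1 0 6; 0 0 -1 -5; 0 0 0 1]

T = [-1 0 0 10; 0 -1 0 6; 0 0 -1 -5; 0 0 0 1]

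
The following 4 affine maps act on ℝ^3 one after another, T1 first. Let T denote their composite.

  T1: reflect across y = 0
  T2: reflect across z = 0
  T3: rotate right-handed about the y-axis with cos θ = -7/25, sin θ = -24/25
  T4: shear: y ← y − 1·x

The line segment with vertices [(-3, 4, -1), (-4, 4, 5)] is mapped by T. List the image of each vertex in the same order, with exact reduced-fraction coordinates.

image vertices: (-3/25, -97/25, -79/25), (148/25, -248/25, -61/25)

T1 reflect across y = 0: (-3, 4, -1) → (-3, -4, -1); (-4, 4, 5) → (-4, -4, 5)
T2 reflect across z = 0: (-3, -4, -1) → (-3, -4, 1); (-4, -4, 5) → (-4, -4, -5)
T3 rotate right-handed about the y-axis with cos θ = -7/25, sin θ = -24/25: (-3, -4, 1) → (-3/25, -4, -79/25); (-4, -4, -5) → (148/25, -4, -61/25)
T4 shear: y ← y − 1·x: (-3/25, -4, -79/25) → (-3/25, -97/25, -79/25); (148/25, -4, -61/25) → (148/25, -248/25, -61/25)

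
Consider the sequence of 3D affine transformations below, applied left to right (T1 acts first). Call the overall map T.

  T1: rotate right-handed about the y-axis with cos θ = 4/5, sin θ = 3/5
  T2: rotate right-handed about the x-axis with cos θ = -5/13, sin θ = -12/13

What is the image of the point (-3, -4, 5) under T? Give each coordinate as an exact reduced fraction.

T1 rotate right-handed about the y-axis with cos θ = 4/5, sin θ = 3/5: (-3, -4, 5) → (3/5, -4, 29/5)
T2 rotate right-handed about the x-axis with cos θ = -5/13, sin θ = -12/13: (3/5, -4, 29/5) → (3/5, 448/65, 19/13)

T(p) = (3/5, 448/65, 19/13)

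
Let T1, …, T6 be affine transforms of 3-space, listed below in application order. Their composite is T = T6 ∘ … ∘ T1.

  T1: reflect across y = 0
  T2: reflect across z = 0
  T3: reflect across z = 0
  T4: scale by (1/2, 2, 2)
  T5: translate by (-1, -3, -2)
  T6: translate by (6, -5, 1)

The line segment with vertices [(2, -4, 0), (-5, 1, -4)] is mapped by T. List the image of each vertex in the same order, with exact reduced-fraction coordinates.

image vertices: (6, 0, -1), (5/2, -10, -9)

T1 reflect across y = 0: (2, -4, 0) → (2, 4, 0); (-5, 1, -4) → (-5, -1, -4)
T2 reflect across z = 0: (2, 4, 0) → (2, 4, 0); (-5, -1, -4) → (-5, -1, 4)
T3 reflect across z = 0: (2, 4, 0) → (2, 4, 0); (-5, -1, 4) → (-5, -1, -4)
T4 scale by (1/2, 2, 2): (2, 4, 0) → (1, 8, 0); (-5, -1, -4) → (-5/2, -2, -8)
T5 translate by (-1, -3, -2): (1, 8, 0) → (0, 5, -2); (-5/2, -2, -8) → (-7/2, -5, -10)
T6 translate by (6, -5, 1): (0, 5, -2) → (6, 0, -1); (-7/2, -5, -10) → (5/2, -10, -9)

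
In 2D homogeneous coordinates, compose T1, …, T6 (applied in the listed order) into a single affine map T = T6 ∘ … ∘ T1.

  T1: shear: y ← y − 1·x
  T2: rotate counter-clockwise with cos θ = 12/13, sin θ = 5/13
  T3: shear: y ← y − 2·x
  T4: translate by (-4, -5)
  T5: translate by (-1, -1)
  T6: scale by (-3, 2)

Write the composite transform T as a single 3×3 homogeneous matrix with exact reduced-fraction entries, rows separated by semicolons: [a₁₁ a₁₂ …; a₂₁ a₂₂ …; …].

T1 = [1 0 0; -1 1 0; 0 0 1]
T2·T1 = [17/13 -5/13 0; -7/13 12/13 0; 0 0 1]
T3·…·T1 = [17/13 -5/13 0; -41/13 22/13 0; 0 0 1]
T4·…·T1 = [17/13 -5/13 -4; -41/13 22/13 -5; 0 0 1]
T5·…·T1 = [17/13 -5/13 -5; -41/13 22/13 -6; 0 0 1]
T6·…·T1 = [-51/13 15/13 15; -82/13 44/13 -12; 0 0 1]

T = [-51/13 15/13 15; -82/13 44/13 -12; 0 0 1]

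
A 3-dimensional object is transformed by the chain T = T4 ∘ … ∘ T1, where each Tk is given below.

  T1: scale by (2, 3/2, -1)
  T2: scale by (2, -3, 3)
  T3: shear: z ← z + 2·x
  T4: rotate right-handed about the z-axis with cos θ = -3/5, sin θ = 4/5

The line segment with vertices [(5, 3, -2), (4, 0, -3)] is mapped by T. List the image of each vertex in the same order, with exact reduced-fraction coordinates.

T1 scale by (2, 3/2, -1): (5, 3, -2) → (10, 9/2, 2); (4, 0, -3) → (8, 0, 3)
T2 scale by (2, -3, 3): (10, 9/2, 2) → (20, -27/2, 6); (8, 0, 3) → (16, 0, 9)
T3 shear: z ← z + 2·x: (20, -27/2, 6) → (20, -27/2, 46); (16, 0, 9) → (16, 0, 41)
T4 rotate right-handed about the z-axis with cos θ = -3/5, sin θ = 4/5: (20, -27/2, 46) → (-6/5, 241/10, 46); (16, 0, 41) → (-48/5, 64/5, 41)

image vertices: (-6/5, 241/10, 46), (-48/5, 64/5, 41)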